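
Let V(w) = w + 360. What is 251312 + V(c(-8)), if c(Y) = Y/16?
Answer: 503343/2 ≈ 2.5167e+5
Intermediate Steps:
c(Y) = Y/16 (c(Y) = Y*(1/16) = Y/16)
V(w) = 360 + w
251312 + V(c(-8)) = 251312 + (360 + (1/16)*(-8)) = 251312 + (360 - ½) = 251312 + 719/2 = 503343/2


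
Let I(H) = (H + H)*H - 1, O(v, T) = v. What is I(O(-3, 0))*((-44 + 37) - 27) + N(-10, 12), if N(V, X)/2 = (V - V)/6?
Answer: -578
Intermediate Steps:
N(V, X) = 0 (N(V, X) = 2*((V - V)/6) = 2*(0*(⅙)) = 2*0 = 0)
I(H) = -1 + 2*H² (I(H) = (2*H)*H - 1 = 2*H² - 1 = -1 + 2*H²)
I(O(-3, 0))*((-44 + 37) - 27) + N(-10, 12) = (-1 + 2*(-3)²)*((-44 + 37) - 27) + 0 = (-1 + 2*9)*(-7 - 27) + 0 = (-1 + 18)*(-34) + 0 = 17*(-34) + 0 = -578 + 0 = -578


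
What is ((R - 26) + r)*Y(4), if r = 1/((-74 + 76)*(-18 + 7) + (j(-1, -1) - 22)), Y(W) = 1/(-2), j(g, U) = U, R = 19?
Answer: 158/45 ≈ 3.5111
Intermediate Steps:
Y(W) = -1/2
r = -1/45 (r = 1/((-74 + 76)*(-18 + 7) + (-1 - 22)) = 1/(2*(-11) - 23) = 1/(-22 - 23) = 1/(-45) = -1/45 ≈ -0.022222)
((R - 26) + r)*Y(4) = ((19 - 26) - 1/45)*(-1/2) = (-7 - 1/45)*(-1/2) = -316/45*(-1/2) = 158/45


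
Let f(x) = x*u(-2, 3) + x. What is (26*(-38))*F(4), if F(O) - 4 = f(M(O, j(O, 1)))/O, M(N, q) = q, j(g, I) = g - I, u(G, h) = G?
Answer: -3211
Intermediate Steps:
f(x) = -x (f(x) = x*(-2) + x = -2*x + x = -x)
F(O) = 4 + (1 - O)/O (F(O) = 4 + (-(O - 1*1))/O = 4 + (-(O - 1))/O = 4 + (-(-1 + O))/O = 4 + (1 - O)/O)
(26*(-38))*F(4) = (26*(-38))*(3 + 1/4) = -988*(3 + ¼) = -988*13/4 = -3211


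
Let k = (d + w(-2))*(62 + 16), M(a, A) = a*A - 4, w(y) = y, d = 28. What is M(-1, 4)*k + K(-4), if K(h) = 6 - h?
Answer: -16214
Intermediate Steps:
M(a, A) = -4 + A*a (M(a, A) = A*a - 4 = -4 + A*a)
k = 2028 (k = (28 - 2)*(62 + 16) = 26*78 = 2028)
M(-1, 4)*k + K(-4) = (-4 + 4*(-1))*2028 + (6 - 1*(-4)) = (-4 - 4)*2028 + (6 + 4) = -8*2028 + 10 = -16224 + 10 = -16214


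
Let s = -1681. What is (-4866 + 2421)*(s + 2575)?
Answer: -2185830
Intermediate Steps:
(-4866 + 2421)*(s + 2575) = (-4866 + 2421)*(-1681 + 2575) = -2445*894 = -2185830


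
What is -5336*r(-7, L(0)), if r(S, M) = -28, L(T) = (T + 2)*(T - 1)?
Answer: 149408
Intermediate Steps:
L(T) = (-1 + T)*(2 + T) (L(T) = (2 + T)*(-1 + T) = (-1 + T)*(2 + T))
-5336*r(-7, L(0)) = -5336*(-28) = 149408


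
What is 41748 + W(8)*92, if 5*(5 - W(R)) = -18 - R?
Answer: 213432/5 ≈ 42686.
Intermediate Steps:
W(R) = 43/5 + R/5 (W(R) = 5 - (-18 - R)/5 = 5 + (18/5 + R/5) = 43/5 + R/5)
41748 + W(8)*92 = 41748 + (43/5 + (⅕)*8)*92 = 41748 + (43/5 + 8/5)*92 = 41748 + (51/5)*92 = 41748 + 4692/5 = 213432/5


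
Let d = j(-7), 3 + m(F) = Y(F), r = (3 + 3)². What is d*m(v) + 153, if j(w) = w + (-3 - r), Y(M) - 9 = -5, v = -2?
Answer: 107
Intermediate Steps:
Y(M) = 4 (Y(M) = 9 - 5 = 4)
r = 36 (r = 6² = 36)
m(F) = 1 (m(F) = -3 + 4 = 1)
j(w) = -39 + w (j(w) = w + (-3 - 1*36) = w + (-3 - 36) = w - 39 = -39 + w)
d = -46 (d = -39 - 7 = -46)
d*m(v) + 153 = -46*1 + 153 = -46 + 153 = 107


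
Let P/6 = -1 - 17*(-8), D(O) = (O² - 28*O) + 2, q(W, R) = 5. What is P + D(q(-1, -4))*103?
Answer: -10829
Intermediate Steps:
D(O) = 2 + O² - 28*O
P = 810 (P = 6*(-1 - 17*(-8)) = 6*(-1 + 136) = 6*135 = 810)
P + D(q(-1, -4))*103 = 810 + (2 + 5² - 28*5)*103 = 810 + (2 + 25 - 140)*103 = 810 - 113*103 = 810 - 11639 = -10829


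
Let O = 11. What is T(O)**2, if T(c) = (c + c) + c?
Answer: 1089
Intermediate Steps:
T(c) = 3*c (T(c) = 2*c + c = 3*c)
T(O)**2 = (3*11)**2 = 33**2 = 1089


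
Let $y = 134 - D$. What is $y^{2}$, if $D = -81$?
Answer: $46225$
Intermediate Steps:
$y = 215$ ($y = 134 - -81 = 134 + 81 = 215$)
$y^{2} = 215^{2} = 46225$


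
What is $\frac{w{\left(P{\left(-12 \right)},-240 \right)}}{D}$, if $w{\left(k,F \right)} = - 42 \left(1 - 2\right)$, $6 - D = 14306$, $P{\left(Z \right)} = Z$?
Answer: $- \frac{21}{7150} \approx -0.0029371$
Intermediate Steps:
$D = -14300$ ($D = 6 - 14306 = -14300$)
$w{\left(k,F \right)} = 42$ ($w{\left(k,F \right)} = \left(-42\right) \left(-1\right) = 42$)
$\frac{w{\left(P{\left(-12 \right)},-240 \right)}}{D} = \frac{42}{-14300} = 42 \left(- \frac{1}{14300}\right) = - \frac{21}{7150}$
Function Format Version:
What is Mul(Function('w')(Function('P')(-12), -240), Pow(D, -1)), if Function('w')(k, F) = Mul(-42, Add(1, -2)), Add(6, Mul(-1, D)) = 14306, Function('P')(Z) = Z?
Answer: Rational(-21, 7150) ≈ -0.0029371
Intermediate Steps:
D = -14300 (D = Add(6, Mul(-1, 14306)) = Add(6, -14306) = -14300)
Function('w')(k, F) = 42 (Function('w')(k, F) = Mul(-42, -1) = 42)
Mul(Function('w')(Function('P')(-12), -240), Pow(D, -1)) = Mul(42, Pow(-14300, -1)) = Mul(42, Rational(-1, 14300)) = Rational(-21, 7150)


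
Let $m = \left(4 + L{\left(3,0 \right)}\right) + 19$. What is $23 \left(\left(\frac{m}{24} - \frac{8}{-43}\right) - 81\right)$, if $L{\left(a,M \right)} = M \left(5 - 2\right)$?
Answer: $- \frac{1895453}{1032} \approx -1836.7$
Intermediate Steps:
$L{\left(a,M \right)} = 3 M$ ($L{\left(a,M \right)} = M 3 = 3 M$)
$m = 23$ ($m = \left(4 + 3 \cdot 0\right) + 19 = \left(4 + 0\right) + 19 = 4 + 19 = 23$)
$23 \left(\left(\frac{m}{24} - \frac{8}{-43}\right) - 81\right) = 23 \left(\left(\frac{23}{24} - \frac{8}{-43}\right) - 81\right) = 23 \left(\left(23 \cdot \frac{1}{24} - - \frac{8}{43}\right) - 81\right) = 23 \left(\left(\frac{23}{24} + \frac{8}{43}\right) - 81\right) = 23 \left(\frac{1181}{1032} - 81\right) = 23 \left(- \frac{82411}{1032}\right) = - \frac{1895453}{1032}$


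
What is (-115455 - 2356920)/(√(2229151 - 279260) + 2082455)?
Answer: -5148609680625/4336616877134 + 2472375*√1949891/4336616877134 ≈ -1.1864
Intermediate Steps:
(-115455 - 2356920)/(√(2229151 - 279260) + 2082455) = -2472375/(√1949891 + 2082455) = -2472375/(2082455 + √1949891)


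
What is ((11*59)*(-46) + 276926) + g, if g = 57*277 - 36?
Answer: 262825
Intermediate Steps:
g = 15753 (g = 15789 - 36 = 15753)
((11*59)*(-46) + 276926) + g = ((11*59)*(-46) + 276926) + 15753 = (649*(-46) + 276926) + 15753 = (-29854 + 276926) + 15753 = 247072 + 15753 = 262825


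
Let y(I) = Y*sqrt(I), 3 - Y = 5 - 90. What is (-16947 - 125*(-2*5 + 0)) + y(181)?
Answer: -15697 + 88*sqrt(181) ≈ -14513.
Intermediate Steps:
Y = 88 (Y = 3 - (5 - 90) = 3 - 1*(-85) = 3 + 85 = 88)
y(I) = 88*sqrt(I)
(-16947 - 125*(-2*5 + 0)) + y(181) = (-16947 - 125*(-2*5 + 0)) + 88*sqrt(181) = (-16947 - 125*(-10 + 0)) + 88*sqrt(181) = (-16947 - 125*(-10)) + 88*sqrt(181) = (-16947 + 1250) + 88*sqrt(181) = -15697 + 88*sqrt(181)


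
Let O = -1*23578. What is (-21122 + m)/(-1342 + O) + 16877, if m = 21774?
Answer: 105143547/6230 ≈ 16877.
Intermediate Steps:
O = -23578
(-21122 + m)/(-1342 + O) + 16877 = (-21122 + 21774)/(-1342 - 23578) + 16877 = 652/(-24920) + 16877 = 652*(-1/24920) + 16877 = -163/6230 + 16877 = 105143547/6230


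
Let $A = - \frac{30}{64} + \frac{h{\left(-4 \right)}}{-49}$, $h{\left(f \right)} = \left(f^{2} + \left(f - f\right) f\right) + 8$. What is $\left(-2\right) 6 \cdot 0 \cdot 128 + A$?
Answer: $- \frac{1503}{1568} \approx -0.95855$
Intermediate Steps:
$h{\left(f \right)} = 8 + f^{2}$ ($h{\left(f \right)} = \left(f^{2} + 0 f\right) + 8 = \left(f^{2} + 0\right) + 8 = f^{2} + 8 = 8 + f^{2}$)
$A = - \frac{1503}{1568}$ ($A = - \frac{30}{64} + \frac{8 + \left(-4\right)^{2}}{-49} = \left(-30\right) \frac{1}{64} + \left(8 + 16\right) \left(- \frac{1}{49}\right) = - \frac{15}{32} + 24 \left(- \frac{1}{49}\right) = - \frac{15}{32} - \frac{24}{49} = - \frac{1503}{1568} \approx -0.95855$)
$\left(-2\right) 6 \cdot 0 \cdot 128 + A = \left(-2\right) 6 \cdot 0 \cdot 128 - \frac{1503}{1568} = \left(-12\right) 0 \cdot 128 - \frac{1503}{1568} = 0 \cdot 128 - \frac{1503}{1568} = 0 - \frac{1503}{1568} = - \frac{1503}{1568}$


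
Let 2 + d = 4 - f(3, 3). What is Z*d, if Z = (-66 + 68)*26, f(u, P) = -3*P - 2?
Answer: 676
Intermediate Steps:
f(u, P) = -2 - 3*P
d = 13 (d = -2 + (4 - (-2 - 3*3)) = -2 + (4 - (-2 - 9)) = -2 + (4 - 1*(-11)) = -2 + (4 + 11) = -2 + 15 = 13)
Z = 52 (Z = 2*26 = 52)
Z*d = 52*13 = 676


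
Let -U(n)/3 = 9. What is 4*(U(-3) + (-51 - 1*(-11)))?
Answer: -268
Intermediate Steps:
U(n) = -27 (U(n) = -3*9 = -27)
4*(U(-3) + (-51 - 1*(-11))) = 4*(-27 + (-51 - 1*(-11))) = 4*(-27 + (-51 + 11)) = 4*(-27 - 40) = 4*(-67) = -268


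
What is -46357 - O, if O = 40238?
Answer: -86595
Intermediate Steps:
-46357 - O = -46357 - 1*40238 = -46357 - 40238 = -86595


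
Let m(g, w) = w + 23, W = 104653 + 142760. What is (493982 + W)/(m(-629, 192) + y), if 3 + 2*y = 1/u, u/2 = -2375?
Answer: 7043252500/2028249 ≈ 3472.6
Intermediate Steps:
W = 247413
u = -4750 (u = 2*(-2375) = -4750)
m(g, w) = 23 + w
y = -14251/9500 (y = -3/2 + (½)/(-4750) = -3/2 + (½)*(-1/4750) = -3/2 - 1/9500 = -14251/9500 ≈ -1.5001)
(493982 + W)/(m(-629, 192) + y) = (493982 + 247413)/((23 + 192) - 14251/9500) = 741395/(215 - 14251/9500) = 741395/(2028249/9500) = 741395*(9500/2028249) = 7043252500/2028249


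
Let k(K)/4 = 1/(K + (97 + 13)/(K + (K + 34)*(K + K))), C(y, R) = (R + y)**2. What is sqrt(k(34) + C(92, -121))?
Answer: sqrt(5281491653277)/79241 ≈ 29.002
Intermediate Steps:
k(K) = 4/(K + 110/(K + 2*K*(34 + K))) (k(K) = 4/(K + (97 + 13)/(K + (K + 34)*(K + K))) = 4/(K + 110/(K + (34 + K)*(2*K))) = 4/(K + 110/(K + 2*K*(34 + K))))
sqrt(k(34) + C(92, -121)) = sqrt(4*34*(69 + 2*34)/(110 + 2*34**3 + 69*34**2) + (-121 + 92)**2) = sqrt(4*34*(69 + 68)/(110 + 2*39304 + 69*1156) + (-29)**2) = sqrt(4*34*137/(110 + 78608 + 79764) + 841) = sqrt(4*34*137/158482 + 841) = sqrt(4*34*(1/158482)*137 + 841) = sqrt(9316/79241 + 841) = sqrt(66650997/79241) = sqrt(5281491653277)/79241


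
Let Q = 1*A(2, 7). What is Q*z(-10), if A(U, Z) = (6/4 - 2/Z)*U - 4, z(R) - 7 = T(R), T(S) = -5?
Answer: -22/7 ≈ -3.1429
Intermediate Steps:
z(R) = 2 (z(R) = 7 - 5 = 2)
A(U, Z) = -4 + U*(3/2 - 2/Z) (A(U, Z) = (6*(1/4) - 2/Z)*U - 4 = (3/2 - 2/Z)*U - 4 = U*(3/2 - 2/Z) - 4 = -4 + U*(3/2 - 2/Z))
Q = -11/7 (Q = 1*(-4 + (3/2)*2 - 2*2/7) = 1*(-4 + 3 - 2*2*1/7) = 1*(-4 + 3 - 4/7) = 1*(-11/7) = -11/7 ≈ -1.5714)
Q*z(-10) = -11/7*2 = -22/7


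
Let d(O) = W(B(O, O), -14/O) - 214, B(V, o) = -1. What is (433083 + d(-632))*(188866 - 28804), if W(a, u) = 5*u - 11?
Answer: 10946893318053/158 ≈ 6.9284e+10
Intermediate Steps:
W(a, u) = -11 + 5*u
d(O) = -225 - 70/O (d(O) = (-11 + 5*(-14/O)) - 214 = (-11 - 70/O) - 214 = -225 - 70/O)
(433083 + d(-632))*(188866 - 28804) = (433083 + (-225 - 70/(-632)))*(188866 - 28804) = (433083 + (-225 - 70*(-1/632)))*160062 = (433083 + (-225 + 35/316))*160062 = (433083 - 71065/316)*160062 = (136783163/316)*160062 = 10946893318053/158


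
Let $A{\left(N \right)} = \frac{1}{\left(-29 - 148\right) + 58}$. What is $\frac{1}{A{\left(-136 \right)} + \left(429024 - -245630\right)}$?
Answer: $\frac{119}{80283825} \approx 1.4822 \cdot 10^{-6}$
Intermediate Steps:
$A{\left(N \right)} = - \frac{1}{119}$ ($A{\left(N \right)} = \frac{1}{-177 + 58} = \frac{1}{-119} = - \frac{1}{119}$)
$\frac{1}{A{\left(-136 \right)} + \left(429024 - -245630\right)} = \frac{1}{- \frac{1}{119} + \left(429024 - -245630\right)} = \frac{1}{- \frac{1}{119} + \left(429024 + 245630\right)} = \frac{1}{- \frac{1}{119} + 674654} = \frac{1}{\frac{80283825}{119}} = \frac{119}{80283825}$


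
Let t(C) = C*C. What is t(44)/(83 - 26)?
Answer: 1936/57 ≈ 33.965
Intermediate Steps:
t(C) = C**2
t(44)/(83 - 26) = 44**2/(83 - 26) = 1936/57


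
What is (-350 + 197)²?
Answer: 23409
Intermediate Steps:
(-350 + 197)² = (-153)² = 23409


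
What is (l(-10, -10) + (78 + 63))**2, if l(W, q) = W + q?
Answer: 14641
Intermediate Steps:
(l(-10, -10) + (78 + 63))**2 = ((-10 - 10) + (78 + 63))**2 = (-20 + 141)**2 = 121**2 = 14641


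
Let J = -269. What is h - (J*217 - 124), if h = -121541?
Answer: -63044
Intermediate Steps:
h - (J*217 - 124) = -121541 - (-269*217 - 124) = -121541 - (-58373 - 124) = -121541 - 1*(-58497) = -121541 + 58497 = -63044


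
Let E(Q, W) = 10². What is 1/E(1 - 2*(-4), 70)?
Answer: 1/100 ≈ 0.010000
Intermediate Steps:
E(Q, W) = 100
1/E(1 - 2*(-4), 70) = 1/100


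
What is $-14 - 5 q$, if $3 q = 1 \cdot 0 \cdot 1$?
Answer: $-14$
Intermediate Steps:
$q = 0$ ($q = \frac{1 \cdot 0 \cdot 1}{3} = \frac{0 \cdot 1}{3} = \frac{1}{3} \cdot 0 = 0$)
$-14 - 5 q = -14 - 0 = -14 + 0 = -14$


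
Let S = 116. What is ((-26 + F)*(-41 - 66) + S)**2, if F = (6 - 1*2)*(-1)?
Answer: 11062276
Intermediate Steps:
F = -4 (F = (6 - 2)*(-1) = 4*(-1) = -4)
((-26 + F)*(-41 - 66) + S)**2 = ((-26 - 4)*(-41 - 66) + 116)**2 = (-30*(-107) + 116)**2 = (3210 + 116)**2 = 3326**2 = 11062276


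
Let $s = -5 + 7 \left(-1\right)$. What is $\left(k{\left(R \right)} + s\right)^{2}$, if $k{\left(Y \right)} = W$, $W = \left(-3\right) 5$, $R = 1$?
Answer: $729$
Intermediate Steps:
$W = -15$
$k{\left(Y \right)} = -15$
$s = -12$ ($s = -5 - 7 = -12$)
$\left(k{\left(R \right)} + s\right)^{2} = \left(-15 - 12\right)^{2} = \left(-27\right)^{2} = 729$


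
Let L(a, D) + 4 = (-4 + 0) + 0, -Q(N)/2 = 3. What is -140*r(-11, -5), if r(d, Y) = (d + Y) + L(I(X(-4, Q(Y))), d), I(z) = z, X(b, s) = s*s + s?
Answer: 3360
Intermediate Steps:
Q(N) = -6 (Q(N) = -2*3 = -6)
X(b, s) = s + s**2 (X(b, s) = s**2 + s = s + s**2)
L(a, D) = -8 (L(a, D) = -4 + ((-4 + 0) + 0) = -4 + (-4 + 0) = -4 - 4 = -8)
r(d, Y) = -8 + Y + d (r(d, Y) = (d + Y) - 8 = (Y + d) - 8 = -8 + Y + d)
-140*r(-11, -5) = -140*(-8 - 5 - 11) = -140*(-24) = 3360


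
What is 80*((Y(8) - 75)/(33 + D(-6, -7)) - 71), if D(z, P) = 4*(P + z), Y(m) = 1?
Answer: -102000/19 ≈ -5368.4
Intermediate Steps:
D(z, P) = 4*P + 4*z
80*((Y(8) - 75)/(33 + D(-6, -7)) - 71) = 80*((1 - 75)/(33 + (4*(-7) + 4*(-6))) - 71) = 80*(-74/(33 + (-28 - 24)) - 71) = 80*(-74/(33 - 52) - 71) = 80*(-74/(-19) - 71) = 80*(-74*(-1/19) - 71) = 80*(74/19 - 71) = 80*(-1275/19) = -102000/19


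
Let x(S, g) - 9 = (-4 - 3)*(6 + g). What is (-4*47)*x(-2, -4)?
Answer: 940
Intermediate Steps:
x(S, g) = -33 - 7*g (x(S, g) = 9 + (-4 - 3)*(6 + g) = 9 - 7*(6 + g) = 9 + (-42 - 7*g) = -33 - 7*g)
(-4*47)*x(-2, -4) = (-4*47)*(-33 - 7*(-4)) = -188*(-33 + 28) = -188*(-5) = 940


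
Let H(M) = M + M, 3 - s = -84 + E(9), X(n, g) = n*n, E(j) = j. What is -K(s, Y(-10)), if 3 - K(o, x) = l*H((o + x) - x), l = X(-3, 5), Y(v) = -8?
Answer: 1401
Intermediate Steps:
X(n, g) = n²
s = 78 (s = 3 - (-84 + 9) = 3 - 1*(-75) = 3 + 75 = 78)
l = 9 (l = (-3)² = 9)
H(M) = 2*M
K(o, x) = 3 - 18*o (K(o, x) = 3 - 9*2*((o + x) - x) = 3 - 9*2*o = 3 - 18*o)
-K(s, Y(-10)) = -(3 - 18*78) = -(3 - 1404) = -1*(-1401) = 1401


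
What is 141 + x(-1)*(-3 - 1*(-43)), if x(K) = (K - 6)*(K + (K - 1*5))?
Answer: 2101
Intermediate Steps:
x(K) = (-6 + K)*(-5 + 2*K) (x(K) = (-6 + K)*(K + (K - 5)) = (-6 + K)*(K + (-5 + K)) = (-6 + K)*(-5 + 2*K))
141 + x(-1)*(-3 - 1*(-43)) = 141 + (30 - 17*(-1) + 2*(-1)**2)*(-3 - 1*(-43)) = 141 + (30 + 17 + 2*1)*(-3 + 43) = 141 + (30 + 17 + 2)*40 = 141 + 49*40 = 141 + 1960 = 2101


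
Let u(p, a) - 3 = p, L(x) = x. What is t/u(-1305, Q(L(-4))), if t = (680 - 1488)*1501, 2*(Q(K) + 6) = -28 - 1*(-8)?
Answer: 606404/651 ≈ 931.50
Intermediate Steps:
Q(K) = -16 (Q(K) = -6 + (-28 - 1*(-8))/2 = -6 + (-28 + 8)/2 = -6 + (½)*(-20) = -6 - 10 = -16)
u(p, a) = 3 + p
t = -1212808 (t = -808*1501 = -1212808)
t/u(-1305, Q(L(-4))) = -1212808/(3 - 1305) = -1212808/(-1302) = -1212808*(-1/1302) = 606404/651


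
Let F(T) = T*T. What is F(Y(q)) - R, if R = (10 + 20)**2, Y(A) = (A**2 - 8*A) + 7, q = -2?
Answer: -171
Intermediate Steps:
Y(A) = 7 + A**2 - 8*A
R = 900 (R = 30**2 = 900)
F(T) = T**2
F(Y(q)) - R = (7 + (-2)**2 - 8*(-2))**2 - 1*900 = (7 + 4 + 16)**2 - 900 = 27**2 - 900 = 729 - 900 = -171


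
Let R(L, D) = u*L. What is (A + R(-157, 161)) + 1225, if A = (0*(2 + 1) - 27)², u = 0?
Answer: 1954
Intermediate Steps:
R(L, D) = 0 (R(L, D) = 0*L = 0)
A = 729 (A = (0*3 - 27)² = (0 - 27)² = (-27)² = 729)
(A + R(-157, 161)) + 1225 = (729 + 0) + 1225 = 729 + 1225 = 1954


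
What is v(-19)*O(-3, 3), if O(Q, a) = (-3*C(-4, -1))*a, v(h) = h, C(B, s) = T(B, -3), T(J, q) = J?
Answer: -684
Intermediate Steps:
C(B, s) = B
O(Q, a) = 12*a (O(Q, a) = (-3*(-4))*a = 12*a)
v(-19)*O(-3, 3) = -228*3 = -19*36 = -684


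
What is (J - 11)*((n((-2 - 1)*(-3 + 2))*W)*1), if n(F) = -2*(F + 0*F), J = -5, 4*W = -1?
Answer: -24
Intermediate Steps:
W = -¼ (W = (¼)*(-1) = -¼ ≈ -0.25000)
n(F) = -2*F (n(F) = -2*(F + 0) = -2*F)
(J - 11)*((n((-2 - 1)*(-3 + 2))*W)*1) = (-5 - 11)*((-2*(-2 - 1)*(-3 + 2)*(-¼))*1) = -16*-(-6)*(-1)*(-¼) = -16*-2*3*(-¼) = -16*(-6*(-¼)) = -24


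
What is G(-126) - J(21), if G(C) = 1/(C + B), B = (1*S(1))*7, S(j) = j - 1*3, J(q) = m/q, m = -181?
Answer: 3617/420 ≈ 8.6119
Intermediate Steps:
J(q) = -181/q
S(j) = -3 + j (S(j) = j - 3 = -3 + j)
B = -14 (B = (1*(-3 + 1))*7 = (1*(-2))*7 = -2*7 = -14)
G(C) = 1/(-14 + C) (G(C) = 1/(C - 14) = 1/(-14 + C))
G(-126) - J(21) = 1/(-14 - 126) - (-181)/21 = 1/(-140) - (-181)/21 = -1/140 - 1*(-181/21) = -1/140 + 181/21 = 3617/420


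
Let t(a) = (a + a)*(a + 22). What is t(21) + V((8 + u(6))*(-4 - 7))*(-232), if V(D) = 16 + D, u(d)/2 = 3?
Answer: 33822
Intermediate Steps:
u(d) = 6 (u(d) = 2*3 = 6)
t(a) = 2*a*(22 + a) (t(a) = (2*a)*(22 + a) = 2*a*(22 + a))
t(21) + V((8 + u(6))*(-4 - 7))*(-232) = 2*21*(22 + 21) + (16 + (8 + 6)*(-4 - 7))*(-232) = 2*21*43 + (16 + 14*(-11))*(-232) = 1806 + (16 - 154)*(-232) = 1806 - 138*(-232) = 1806 + 32016 = 33822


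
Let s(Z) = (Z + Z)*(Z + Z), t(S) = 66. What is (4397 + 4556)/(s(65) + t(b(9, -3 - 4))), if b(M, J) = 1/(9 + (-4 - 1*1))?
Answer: 8953/16966 ≈ 0.52770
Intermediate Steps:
b(M, J) = 1/4 (b(M, J) = 1/(9 + (-4 - 1)) = 1/(9 - 5) = 1/4)
s(Z) = 4*Z**2 (s(Z) = (2*Z)*(2*Z) = 4*Z**2)
(4397 + 4556)/(s(65) + t(b(9, -3 - 4))) = (4397 + 4556)/(4*65**2 + 66) = 8953/(4*4225 + 66) = 8953/(16900 + 66) = 8953/16966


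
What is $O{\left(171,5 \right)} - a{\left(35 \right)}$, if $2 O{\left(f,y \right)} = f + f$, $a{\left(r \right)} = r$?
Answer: $136$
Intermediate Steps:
$O{\left(f,y \right)} = f$ ($O{\left(f,y \right)} = \frac{f + f}{2} = \frac{2 f}{2} = f$)
$O{\left(171,5 \right)} - a{\left(35 \right)} = 171 - 35 = 136$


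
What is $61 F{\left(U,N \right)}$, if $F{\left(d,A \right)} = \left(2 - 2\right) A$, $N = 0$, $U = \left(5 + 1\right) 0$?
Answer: $0$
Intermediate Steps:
$U = 0$ ($U = 6 \cdot 0 = 0$)
$F{\left(d,A \right)} = 0$ ($F{\left(d,A \right)} = 0 A = 0$)
$61 F{\left(U,N \right)} = 61 \cdot 0 = 0$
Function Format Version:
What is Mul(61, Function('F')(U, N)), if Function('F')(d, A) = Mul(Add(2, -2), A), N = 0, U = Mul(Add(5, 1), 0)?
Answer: 0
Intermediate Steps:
U = 0 (U = Mul(6, 0) = 0)
Function('F')(d, A) = 0 (Function('F')(d, A) = Mul(0, A) = 0)
Mul(61, Function('F')(U, N)) = Mul(61, 0) = 0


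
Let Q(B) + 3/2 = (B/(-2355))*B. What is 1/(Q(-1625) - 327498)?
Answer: -942/309560779 ≈ -3.0430e-6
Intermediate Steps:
Q(B) = -3/2 - B**2/2355 (Q(B) = -3/2 + (B/(-2355))*B = -3/2 + (B*(-1/2355))*B = -3/2 + (-B/2355)*B = -3/2 - B**2/2355)
1/(Q(-1625) - 327498) = 1/((-3/2 - 1/2355*(-1625)**2) - 327498) = 1/((-3/2 - 1/2355*2640625) - 327498) = 1/((-3/2 - 528125/471) - 327498) = 1/(-1057663/942 - 327498) = 1/(-309560779/942) = -942/309560779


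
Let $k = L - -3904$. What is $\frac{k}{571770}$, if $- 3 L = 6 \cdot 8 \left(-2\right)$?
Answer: $\frac{656}{95295} \approx 0.0068839$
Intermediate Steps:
$L = 32$ ($L = - \frac{6 \cdot 8 \left(-2\right)}{3} = - \frac{48 \left(-2\right)}{3} = \left(- \frac{1}{3}\right) \left(-96\right) = 32$)
$k = 3936$ ($k = 32 - -3904 = 32 + 3904 = 3936$)
$\frac{k}{571770} = \frac{3936}{571770} = 3936 \cdot \frac{1}{571770} = \frac{656}{95295}$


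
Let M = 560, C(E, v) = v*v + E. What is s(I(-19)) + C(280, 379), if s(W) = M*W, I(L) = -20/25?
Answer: 143473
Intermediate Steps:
C(E, v) = E + v² (C(E, v) = v² + E = E + v²)
I(L) = -⅘ (I(L) = -20*1/25 = -⅘)
s(W) = 560*W
s(I(-19)) + C(280, 379) = 560*(-⅘) + (280 + 379²) = -448 + (280 + 143641) = -448 + 143921 = 143473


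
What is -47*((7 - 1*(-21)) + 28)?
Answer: -2632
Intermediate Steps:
-47*((7 - 1*(-21)) + 28) = -47*((7 + 21) + 28) = -47*(28 + 28) = -47*56 = -2632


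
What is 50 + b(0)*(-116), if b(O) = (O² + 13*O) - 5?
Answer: 630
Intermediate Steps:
b(O) = -5 + O² + 13*O
50 + b(0)*(-116) = 50 + (-5 + 0² + 13*0)*(-116) = 50 + (-5 + 0 + 0)*(-116) = 50 - 5*(-116) = 50 + 580 = 630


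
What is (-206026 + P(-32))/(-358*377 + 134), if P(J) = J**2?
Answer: 34167/22472 ≈ 1.5204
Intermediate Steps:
(-206026 + P(-32))/(-358*377 + 134) = (-206026 + (-32)**2)/(-358*377 + 134) = (-206026 + 1024)/(-134966 + 134) = -205002/(-134832) = -205002*(-1/134832) = 34167/22472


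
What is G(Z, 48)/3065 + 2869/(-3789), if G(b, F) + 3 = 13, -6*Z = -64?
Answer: -1751119/2322657 ≈ -0.75393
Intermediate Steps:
Z = 32/3 (Z = -⅙*(-64) = 32/3 ≈ 10.667)
G(b, F) = 10 (G(b, F) = -3 + 13 = 10)
G(Z, 48)/3065 + 2869/(-3789) = 10/3065 + 2869/(-3789) = 10*(1/3065) + 2869*(-1/3789) = 2/613 - 2869/3789 = -1751119/2322657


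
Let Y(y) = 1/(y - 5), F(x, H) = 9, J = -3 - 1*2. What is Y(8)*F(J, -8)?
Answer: 3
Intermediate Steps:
J = -5 (J = -3 - 2 = -5)
Y(y) = 1/(-5 + y)
Y(8)*F(J, -8) = 9/(-5 + 8) = 9/3 = (⅓)*9 = 3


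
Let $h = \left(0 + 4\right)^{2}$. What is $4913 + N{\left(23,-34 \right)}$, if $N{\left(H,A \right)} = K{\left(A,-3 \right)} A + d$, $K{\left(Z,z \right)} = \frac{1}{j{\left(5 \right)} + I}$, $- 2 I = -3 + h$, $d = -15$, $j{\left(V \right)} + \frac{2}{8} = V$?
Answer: $\frac{34422}{7} \approx 4917.4$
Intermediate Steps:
$j{\left(V \right)} = - \frac{1}{4} + V$
$h = 16$ ($h = 4^{2} = 16$)
$I = - \frac{13}{2}$ ($I = - \frac{-3 + 16}{2} = \left(- \frac{1}{2}\right) 13 = - \frac{13}{2} \approx -6.5$)
$K{\left(Z,z \right)} = - \frac{4}{7}$ ($K{\left(Z,z \right)} = \frac{1}{\left(- \frac{1}{4} + 5\right) - \frac{13}{2}} = \frac{1}{\frac{19}{4} - \frac{13}{2}} = \frac{1}{- \frac{7}{4}} = - \frac{4}{7}$)
$N{\left(H,A \right)} = -15 - \frac{4 A}{7}$ ($N{\left(H,A \right)} = - \frac{4 A}{7} - 15 = -15 - \frac{4 A}{7}$)
$4913 + N{\left(23,-34 \right)} = 4913 - - \frac{31}{7} = 4913 + \left(-15 + \frac{136}{7}\right) = 4913 + \frac{31}{7} = \frac{34422}{7}$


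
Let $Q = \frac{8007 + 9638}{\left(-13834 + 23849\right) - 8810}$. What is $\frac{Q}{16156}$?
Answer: $\frac{3529}{3893596} \approx 0.00090636$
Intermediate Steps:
$Q = \frac{3529}{241}$ ($Q = \frac{17645}{10015 - 8810} = \frac{17645}{1205} = 17645 \cdot \frac{1}{1205} = \frac{3529}{241} \approx 14.643$)
$\frac{Q}{16156} = \frac{3529}{241 \cdot 16156} = \frac{3529}{241} \cdot \frac{1}{16156} = \frac{3529}{3893596}$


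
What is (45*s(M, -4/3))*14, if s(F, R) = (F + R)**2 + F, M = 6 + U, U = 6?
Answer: 79240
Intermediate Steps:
M = 12 (M = 6 + 6 = 12)
s(F, R) = F + (F + R)**2
(45*s(M, -4/3))*14 = (45*(12 + (12 - 4/3)**2))*14 = (45*(12 + (32/3)**2))*14 = (45*(12 + 1024/9))*14 = (45*(1132/9))*14 = 5660*14 = 79240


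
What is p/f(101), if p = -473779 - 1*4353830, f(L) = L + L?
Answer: -4827609/202 ≈ -23899.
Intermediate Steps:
f(L) = 2*L
p = -4827609 (p = -473779 - 4353830 = -4827609)
p/f(101) = -4827609/(2*101) = -4827609/202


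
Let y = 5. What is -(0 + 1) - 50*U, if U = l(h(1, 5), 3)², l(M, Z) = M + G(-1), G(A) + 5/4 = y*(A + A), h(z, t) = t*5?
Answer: -75633/8 ≈ -9454.1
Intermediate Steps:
h(z, t) = 5*t
G(A) = -5/4 + 10*A (G(A) = -5/4 + 5*(A + A) = -5/4 + 5*(2*A) = -5/4 + 10*A)
l(M, Z) = -45/4 + M (l(M, Z) = M + (-5/4 + 10*(-1)) = M + (-5/4 - 10) = M - 45/4 = -45/4 + M)
U = 3025/16 (U = (-45/4 + 5*5)² = (-45/4 + 25)² = (55/4)² = 3025/16 ≈ 189.06)
-(0 + 1) - 50*U = -(0 + 1) - 50*3025/16 = -1*1 - 75625/8 = -1 - 75625/8 = -75633/8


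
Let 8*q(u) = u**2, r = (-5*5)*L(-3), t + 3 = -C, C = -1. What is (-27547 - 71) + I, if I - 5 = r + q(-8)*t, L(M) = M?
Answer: -27554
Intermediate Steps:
t = -2 (t = -3 - 1*(-1) = -3 + 1 = -2)
r = 75 (r = -5*5*(-3) = -25*(-3) = 75)
q(u) = u**2/8
I = 64 (I = 5 + (75 + ((1/8)*(-8)**2)*(-2)) = 5 + (75 + ((1/8)*64)*(-2)) = 5 + (75 + 8*(-2)) = 5 + (75 - 16) = 5 + 59 = 64)
(-27547 - 71) + I = (-27547 - 71) + 64 = -27618 + 64 = -27554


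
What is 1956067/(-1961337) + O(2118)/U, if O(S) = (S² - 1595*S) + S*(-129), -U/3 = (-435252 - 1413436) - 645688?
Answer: -1083398308481/1223077985178 ≈ -0.88580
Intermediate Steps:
U = 7483128 (U = -3*((-435252 - 1413436) - 645688) = -3*(-1848688 - 645688) = -3*(-2494376) = 7483128)
O(S) = S² - 1724*S (O(S) = (S² - 1595*S) - 129*S = S² - 1724*S)
1956067/(-1961337) + O(2118)/U = 1956067/(-1961337) + (2118*(-1724 + 2118))/7483128 = 1956067*(-1/1961337) + (2118*394)*(1/7483128) = -1956067/1961337 + 834492*(1/7483128) = -1956067/1961337 + 69541/623594 = -1083398308481/1223077985178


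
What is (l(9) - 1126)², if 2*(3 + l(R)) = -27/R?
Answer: 5112121/4 ≈ 1.2780e+6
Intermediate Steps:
l(R) = -3 - 27/(2*R) (l(R) = -3 + (-27/R)/2 = -3 - 27/(2*R))
(l(9) - 1126)² = ((-3 - 27/2/9) - 1126)² = ((-3 - 27/2*⅑) - 1126)² = ((-3 - 3/2) - 1126)² = (-9/2 - 1126)² = (-2261/2)² = 5112121/4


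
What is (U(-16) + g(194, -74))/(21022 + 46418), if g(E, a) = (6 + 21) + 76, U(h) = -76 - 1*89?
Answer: -31/33720 ≈ -0.00091934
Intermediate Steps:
U(h) = -165 (U(h) = -76 - 89 = -165)
g(E, a) = 103 (g(E, a) = 27 + 76 = 103)
(U(-16) + g(194, -74))/(21022 + 46418) = (-165 + 103)/(21022 + 46418) = -62/67440 = -62*1/67440 = -31/33720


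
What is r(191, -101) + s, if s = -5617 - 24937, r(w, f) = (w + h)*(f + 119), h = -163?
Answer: -30050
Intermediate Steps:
r(w, f) = (-163 + w)*(119 + f) (r(w, f) = (w - 163)*(f + 119) = (-163 + w)*(119 + f))
s = -30554
r(191, -101) + s = (-19397 - 163*(-101) + 119*191 - 101*191) - 30554 = (-19397 + 16463 + 22729 - 19291) - 30554 = 504 - 30554 = -30050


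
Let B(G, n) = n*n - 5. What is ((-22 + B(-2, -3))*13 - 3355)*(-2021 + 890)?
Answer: 4059159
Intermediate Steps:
B(G, n) = -5 + n² (B(G, n) = n² - 5 = -5 + n²)
((-22 + B(-2, -3))*13 - 3355)*(-2021 + 890) = ((-22 + (-5 + (-3)²))*13 - 3355)*(-2021 + 890) = ((-22 + (-5 + 9))*13 - 3355)*(-1131) = ((-22 + 4)*13 - 3355)*(-1131) = (-18*13 - 3355)*(-1131) = (-234 - 3355)*(-1131) = -3589*(-1131) = 4059159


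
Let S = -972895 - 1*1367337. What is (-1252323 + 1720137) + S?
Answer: -1872418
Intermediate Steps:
S = -2340232 (S = -972895 - 1367337 = -2340232)
(-1252323 + 1720137) + S = (-1252323 + 1720137) - 2340232 = 467814 - 2340232 = -1872418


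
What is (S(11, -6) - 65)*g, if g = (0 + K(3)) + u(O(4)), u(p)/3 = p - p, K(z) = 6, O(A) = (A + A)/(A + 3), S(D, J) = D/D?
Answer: -384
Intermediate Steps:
S(D, J) = 1
O(A) = 2*A/(3 + A) (O(A) = (2*A)/(3 + A) = 2*A/(3 + A))
u(p) = 0 (u(p) = 3*(p - p) = 3*0 = 0)
g = 6 (g = (0 + 6) + 0 = 6 + 0 = 6)
(S(11, -6) - 65)*g = (1 - 65)*6 = -64*6 = -384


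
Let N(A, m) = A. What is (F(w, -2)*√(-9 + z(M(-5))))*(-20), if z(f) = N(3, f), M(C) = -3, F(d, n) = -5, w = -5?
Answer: 100*I*√6 ≈ 244.95*I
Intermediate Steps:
z(f) = 3
(F(w, -2)*√(-9 + z(M(-5))))*(-20) = -5*√(-9 + 3)*(-20) = -5*I*√6*(-20) = 100*I*√6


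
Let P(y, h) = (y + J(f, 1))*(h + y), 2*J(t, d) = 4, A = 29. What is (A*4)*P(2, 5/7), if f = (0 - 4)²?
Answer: 8816/7 ≈ 1259.4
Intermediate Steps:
f = 16 (f = (-4)² = 16)
J(t, d) = 2 (J(t, d) = (½)*4 = 2)
P(y, h) = (2 + y)*(h + y) (P(y, h) = (y + 2)*(h + y) = (2 + y)*(h + y))
(A*4)*P(2, 5/7) = (29*4)*(2² + 2*(5/7) + 2*2 + (5/7)*2) = 116*(4 + 2*(5*(⅐)) + 4 + (5*(⅐))*2) = 116*(4 + 2*(5/7) + 4 + (5/7)*2) = 116*(4 + 10/7 + 4 + 10/7) = 116*(76/7) = 8816/7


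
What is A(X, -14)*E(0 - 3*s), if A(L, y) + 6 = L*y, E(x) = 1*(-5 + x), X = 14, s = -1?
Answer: 404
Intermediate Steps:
E(x) = -5 + x
A(L, y) = -6 + L*y
A(X, -14)*E(0 - 3*s) = (-6 + 14*(-14))*(-5 + (0 - 3*(-1))) = (-6 - 196)*(-5 + (0 + 3)) = -202*(-5 + 3) = -202*(-2) = 404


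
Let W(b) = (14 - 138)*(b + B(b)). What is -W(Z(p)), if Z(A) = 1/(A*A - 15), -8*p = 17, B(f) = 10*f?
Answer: -7936/61 ≈ -130.10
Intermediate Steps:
p = -17/8 (p = -⅛*17 = -17/8 ≈ -2.1250)
Z(A) = 1/(-15 + A²) (Z(A) = 1/(A² - 15) = 1/(-15 + A²))
W(b) = -1364*b (W(b) = (14 - 138)*(b + 10*b) = -1364*b)
-W(Z(p)) = -(-1364)/(-15 + (-17/8)²) = -(-1364)/(-15 + 289/64) = -(-1364)/(-671/64) = -(-1364)*(-64)/671 = -1*7936/61 = -7936/61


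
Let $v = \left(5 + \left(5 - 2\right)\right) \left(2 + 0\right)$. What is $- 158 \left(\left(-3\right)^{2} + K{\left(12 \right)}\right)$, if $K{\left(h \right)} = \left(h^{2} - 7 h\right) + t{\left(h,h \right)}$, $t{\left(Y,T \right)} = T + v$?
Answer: $-15326$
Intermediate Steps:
$v = 16$ ($v = \left(5 + \left(5 - 2\right)\right) 2 = \left(5 + 3\right) 2 = 8 \cdot 2 = 16$)
$t{\left(Y,T \right)} = 16 + T$ ($t{\left(Y,T \right)} = T + 16 = 16 + T$)
$K{\left(h \right)} = 16 + h^{2} - 6 h$ ($K{\left(h \right)} = \left(h^{2} - 7 h\right) + \left(16 + h\right) = 16 + h^{2} - 6 h$)
$- 158 \left(\left(-3\right)^{2} + K{\left(12 \right)}\right) = - 158 \left(\left(-3\right)^{2} + \left(16 + 12^{2} - 72\right)\right) = - 158 \left(9 + \left(16 + 144 - 72\right)\right) = - 158 \left(9 + 88\right) = \left(-158\right) 97 = -15326$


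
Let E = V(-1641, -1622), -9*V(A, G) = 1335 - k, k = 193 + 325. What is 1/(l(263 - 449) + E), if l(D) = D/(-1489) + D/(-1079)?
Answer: -14459679/1308318695 ≈ -0.011052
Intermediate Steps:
k = 518
V(A, G) = -817/9 (V(A, G) = -(1335 - 1*518)/9 = -(1335 - 518)/9 = -1/9*817 = -817/9)
l(D) = -2568*D/1606631 (l(D) = D*(-1/1489) + D*(-1/1079) = -D/1489 - D/1079 = -2568*D/1606631)
E = -817/9 ≈ -90.778
1/(l(263 - 449) + E) = 1/(-2568*(263 - 449)/1606631 - 817/9) = 1/(-2568/1606631*(-186) - 817/9) = 1/(477648/1606631 - 817/9) = 1/(-1308318695/14459679) = -14459679/1308318695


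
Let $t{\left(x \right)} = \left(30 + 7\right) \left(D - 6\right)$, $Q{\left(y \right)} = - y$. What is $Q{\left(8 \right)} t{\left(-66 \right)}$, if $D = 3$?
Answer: $888$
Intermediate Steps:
$t{\left(x \right)} = -111$ ($t{\left(x \right)} = \left(30 + 7\right) \left(3 - 6\right) = 37 \left(-3\right) = -111$)
$Q{\left(8 \right)} t{\left(-66 \right)} = \left(-1\right) 8 \left(-111\right) = \left(-8\right) \left(-111\right) = 888$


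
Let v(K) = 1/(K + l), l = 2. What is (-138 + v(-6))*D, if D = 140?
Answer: -19355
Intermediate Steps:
v(K) = 1/(2 + K) (v(K) = 1/(K + 2) = 1/(2 + K))
(-138 + v(-6))*D = (-138 + 1/(2 - 6))*140 = (-138 + 1/(-4))*140 = (-138 - ¼)*140 = -553/4*140 = -19355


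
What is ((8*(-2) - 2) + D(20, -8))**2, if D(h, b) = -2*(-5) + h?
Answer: 144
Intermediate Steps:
D(h, b) = 10 + h
((8*(-2) - 2) + D(20, -8))**2 = ((8*(-2) - 2) + (10 + 20))**2 = ((-16 - 2) + 30)**2 = (-18 + 30)**2 = 12**2 = 144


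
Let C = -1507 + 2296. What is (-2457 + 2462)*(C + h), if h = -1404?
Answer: -3075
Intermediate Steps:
C = 789
(-2457 + 2462)*(C + h) = (-2457 + 2462)*(789 - 1404) = 5*(-615) = -3075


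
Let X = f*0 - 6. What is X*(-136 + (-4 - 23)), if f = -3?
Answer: 978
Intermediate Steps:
X = -6 (X = -3*0 - 6 = 0 - 6 = -6)
X*(-136 + (-4 - 23)) = -6*(-136 + (-4 - 23)) = -6*(-136 - 27) = -6*(-163) = 978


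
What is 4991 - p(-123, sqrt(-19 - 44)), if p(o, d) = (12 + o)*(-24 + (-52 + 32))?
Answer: 107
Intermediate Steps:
p(o, d) = -528 - 44*o (p(o, d) = (12 + o)*(-24 - 20) = (12 + o)*(-44) = -528 - 44*o)
4991 - p(-123, sqrt(-19 - 44)) = 4991 - (-528 - 44*(-123)) = 4991 - (-528 + 5412) = 4991 - 1*4884 = 4991 - 4884 = 107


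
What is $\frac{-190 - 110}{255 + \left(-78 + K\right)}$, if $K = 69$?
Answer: $- \frac{50}{41} \approx -1.2195$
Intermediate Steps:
$\frac{-190 - 110}{255 + \left(-78 + K\right)} = \frac{-190 - 110}{255 + \left(-78 + 69\right)} = - \frac{300}{255 - 9} = - \frac{300}{246} = \left(-300\right) \frac{1}{246} = - \frac{50}{41}$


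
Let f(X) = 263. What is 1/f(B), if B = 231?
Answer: 1/263 ≈ 0.0038023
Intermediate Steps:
1/f(B) = 1/263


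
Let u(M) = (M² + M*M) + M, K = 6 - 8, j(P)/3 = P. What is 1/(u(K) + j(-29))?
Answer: -1/81 ≈ -0.012346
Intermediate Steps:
j(P) = 3*P
K = -2
u(M) = M + 2*M² (u(M) = (M² + M²) + M = 2*M² + M = M + 2*M²)
1/(u(K) + j(-29)) = 1/(-2*(1 + 2*(-2)) + 3*(-29)) = 1/(-2*(1 - 4) - 87) = 1/(-2*(-3) - 87) = 1/(6 - 87) = 1/(-81) = -1/81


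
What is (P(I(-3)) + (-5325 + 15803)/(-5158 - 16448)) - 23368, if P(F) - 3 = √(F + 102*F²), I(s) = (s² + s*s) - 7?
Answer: -19416718/831 + √12353 ≈ -23254.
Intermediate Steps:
I(s) = -7 + 2*s² (I(s) = (s² + s²) - 7 = 2*s² - 7 = -7 + 2*s²)
P(F) = 3 + √(F + 102*F²)
(P(I(-3)) + (-5325 + 15803)/(-5158 - 16448)) - 23368 = ((3 + √((-7 + 2*(-3)²)*(1 + 102*(-7 + 2*(-3)²)))) + (-5325 + 15803)/(-5158 - 16448)) - 23368 = ((3 + √((-7 + 2*9)*(1 + 102*(-7 + 2*9)))) + 10478/(-21606)) - 23368 = ((3 + √((-7 + 18)*(1 + 102*(-7 + 18)))) + 10478*(-1/21606)) - 23368 = ((3 + √(11*(1 + 102*11))) - 403/831) - 23368 = ((3 + √(11*(1 + 1122))) - 403/831) - 23368 = ((3 + √(11*1123)) - 403/831) - 23368 = ((3 + √12353) - 403/831) - 23368 = (2090/831 + √12353) - 23368 = -19416718/831 + √12353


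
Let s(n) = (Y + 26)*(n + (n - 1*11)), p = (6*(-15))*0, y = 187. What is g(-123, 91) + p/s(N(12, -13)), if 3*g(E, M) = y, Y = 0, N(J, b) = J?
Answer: 187/3 ≈ 62.333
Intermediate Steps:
g(E, M) = 187/3 (g(E, M) = (⅓)*187 = 187/3)
p = 0 (p = -90*0 = 0)
s(n) = -286 + 52*n (s(n) = (0 + 26)*(n + (n - 1*11)) = 26*(n + (n - 11)) = 26*(n + (-11 + n)) = 26*(-11 + 2*n) = -286 + 52*n)
g(-123, 91) + p/s(N(12, -13)) = 187/3 + 0/(-286 + 52*12) = 187/3 + 0/(-286 + 624) = 187/3 + 0/338 = 187/3 + 0*(1/338) = 187/3 + 0 = 187/3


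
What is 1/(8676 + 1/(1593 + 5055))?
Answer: 6648/57678049 ≈ 0.00011526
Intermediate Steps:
1/(8676 + 1/(1593 + 5055)) = 1/(8676 + 1/6648) = 1/(57678049/6648) = 6648/57678049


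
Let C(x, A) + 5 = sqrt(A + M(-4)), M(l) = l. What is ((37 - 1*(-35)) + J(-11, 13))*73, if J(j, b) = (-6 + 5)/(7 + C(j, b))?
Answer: 26207/5 ≈ 5241.4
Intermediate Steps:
C(x, A) = -5 + sqrt(-4 + A) (C(x, A) = -5 + sqrt(A - 4) = -5 + sqrt(-4 + A))
J(j, b) = -1/(2 + sqrt(-4 + b)) (J(j, b) = (-6 + 5)/(7 + (-5 + sqrt(-4 + b))) = -1/(2 + sqrt(-4 + b)))
((37 - 1*(-35)) + J(-11, 13))*73 = ((37 - 1*(-35)) - 1/(2 + sqrt(-4 + 13)))*73 = ((37 + 35) - 1/(2 + sqrt(9)))*73 = (72 - 1/(2 + 3))*73 = (72 - 1/5)*73 = (359/5)*73 = 26207/5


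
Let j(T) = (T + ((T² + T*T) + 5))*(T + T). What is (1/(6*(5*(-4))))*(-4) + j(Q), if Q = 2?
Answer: 1801/30 ≈ 60.033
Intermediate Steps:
j(T) = 2*T*(5 + T + 2*T²) (j(T) = (T + ((T² + T²) + 5))*(2*T) = (T + (2*T² + 5))*(2*T) = (T + (5 + 2*T²))*(2*T) = (5 + T + 2*T²)*(2*T) = 2*T*(5 + T + 2*T²))
(1/(6*(5*(-4))))*(-4) + j(Q) = (1/(6*(5*(-4))))*(-4) + 2*2*(5 + 2 + 2*2²) = (1/(6*(-20)))*(-4) + 2*2*(5 + 2 + 2*4) = (1/(-120))*(-4) + 2*2*(5 + 2 + 8) = (1*(-1/120))*(-4) + 2*2*15 = -1/120*(-4) + 60 = 1/30 + 60 = 1801/30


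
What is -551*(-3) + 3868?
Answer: 5521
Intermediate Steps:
-551*(-3) + 3868 = 1653 + 3868 = 5521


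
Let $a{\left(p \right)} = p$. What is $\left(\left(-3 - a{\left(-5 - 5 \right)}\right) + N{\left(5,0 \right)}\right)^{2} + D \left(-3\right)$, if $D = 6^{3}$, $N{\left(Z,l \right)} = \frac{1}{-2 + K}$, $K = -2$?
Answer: $- \frac{9639}{16} \approx -602.44$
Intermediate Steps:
$N{\left(Z,l \right)} = - \frac{1}{4}$ ($N{\left(Z,l \right)} = \frac{1}{-2 - 2} = \frac{1}{-4} = - \frac{1}{4}$)
$D = 216$
$\left(\left(-3 - a{\left(-5 - 5 \right)}\right) + N{\left(5,0 \right)}\right)^{2} + D \left(-3\right) = \left(\left(-3 - \left(-5 - 5\right)\right) - \frac{1}{4}\right)^{2} + 216 \left(-3\right) = \left(\left(-3 - -10\right) - \frac{1}{4}\right)^{2} - 648 = \left(\left(-3 + 10\right) - \frac{1}{4}\right)^{2} - 648 = \left(7 - \frac{1}{4}\right)^{2} - 648 = \left(\frac{27}{4}\right)^{2} - 648 = \frac{729}{16} - 648 = - \frac{9639}{16}$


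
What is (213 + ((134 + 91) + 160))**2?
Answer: 357604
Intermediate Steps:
(213 + ((134 + 91) + 160))**2 = (213 + (225 + 160))**2 = (213 + 385)**2 = 598**2 = 357604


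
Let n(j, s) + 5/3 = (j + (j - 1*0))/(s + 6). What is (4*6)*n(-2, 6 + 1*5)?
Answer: -776/17 ≈ -45.647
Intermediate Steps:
n(j, s) = -5/3 + 2*j/(6 + s) (n(j, s) = -5/3 + (j + (j - 1*0))/(s + 6) = -5/3 + (j + (j + 0))/(6 + s) = -5/3 + (j + j)/(6 + s) = -5/3 + (2*j)/(6 + s) = -5/3 + 2*j/(6 + s))
(4*6)*n(-2, 6 + 1*5) = (4*6)*((-30 - 5*(6 + 1*5) + 6*(-2))/(3*(6 + (6 + 1*5)))) = 24*((-30 - 5*(6 + 5) - 12)/(3*(6 + (6 + 5)))) = 24*((-30 - 5*11 - 12)/(3*(6 + 11))) = 24*((1/3)*(-30 - 55 - 12)/17) = 24*((1/3)*(1/17)*(-97)) = 24*(-97/51) = -776/17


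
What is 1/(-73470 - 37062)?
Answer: -1/110532 ≈ -9.0472e-6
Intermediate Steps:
1/(-73470 - 37062) = 1/(-110532) = -1/110532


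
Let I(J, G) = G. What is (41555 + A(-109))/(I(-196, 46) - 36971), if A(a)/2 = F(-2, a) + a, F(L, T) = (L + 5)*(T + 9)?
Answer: -40737/36925 ≈ -1.1032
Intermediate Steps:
F(L, T) = (5 + L)*(9 + T)
A(a) = 54 + 8*a (A(a) = 2*((45 + 5*a + 9*(-2) - 2*a) + a) = 2*((45 + 5*a - 18 - 2*a) + a) = 2*((27 + 3*a) + a) = 2*(27 + 4*a) = 54 + 8*a)
(41555 + A(-109))/(I(-196, 46) - 36971) = (41555 + (54 + 8*(-109)))/(46 - 36971) = (41555 + (54 - 872))/(-36925) = (41555 - 818)*(-1/36925) = 40737*(-1/36925) = -40737/36925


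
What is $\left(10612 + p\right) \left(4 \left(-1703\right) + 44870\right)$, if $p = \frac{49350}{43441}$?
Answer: $\frac{17546459820036}{43441} \approx 4.0391 \cdot 10^{8}$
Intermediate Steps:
$p = \frac{49350}{43441}$ ($p = 49350 \cdot \frac{1}{43441} = \frac{49350}{43441} \approx 1.136$)
$\left(10612 + p\right) \left(4 \left(-1703\right) + 44870\right) = \left(10612 + \frac{49350}{43441}\right) \left(4 \left(-1703\right) + 44870\right) = \frac{461045242 \left(-6812 + 44870\right)}{43441} = \frac{461045242}{43441} \cdot 38058 = \frac{17546459820036}{43441}$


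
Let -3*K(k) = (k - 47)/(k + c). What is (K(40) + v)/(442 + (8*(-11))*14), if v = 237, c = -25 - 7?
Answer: -1139/3792 ≈ -0.30037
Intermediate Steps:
c = -32
K(k) = -(-47 + k)/(3*(-32 + k)) (K(k) = -(k - 47)/(3*(k - 32)) = -(-47 + k)/(3*(-32 + k)))
(K(40) + v)/(442 + (8*(-11))*14) = ((47 - 1*40)/(3*(-32 + 40)) + 237)/(442 + (8*(-11))*14) = ((⅓)*(47 - 40)/8 + 237)/(442 - 88*14) = ((⅓)*(⅛)*7 + 237)/(442 - 1232) = (7/24 + 237)/(-790) = (5695/24)*(-1/790) = -1139/3792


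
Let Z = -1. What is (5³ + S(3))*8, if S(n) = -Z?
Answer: 1008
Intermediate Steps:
S(n) = 1 (S(n) = -1*(-1) = 1)
(5³ + S(3))*8 = (5³ + 1)*8 = (125 + 1)*8 = 126*8 = 1008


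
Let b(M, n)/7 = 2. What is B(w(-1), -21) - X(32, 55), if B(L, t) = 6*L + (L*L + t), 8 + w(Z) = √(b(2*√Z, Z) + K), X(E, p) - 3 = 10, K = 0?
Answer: -4 - 10*√14 ≈ -41.417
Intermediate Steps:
b(M, n) = 14 (b(M, n) = 7*2 = 14)
X(E, p) = 13 (X(E, p) = 3 + 10 = 13)
w(Z) = -8 + √14 (w(Z) = -8 + √(14 + 0) = -8 + √14)
B(L, t) = t + L² + 6*L (B(L, t) = 6*L + (L² + t) = 6*L + (t + L²) = t + L² + 6*L)
B(w(-1), -21) - X(32, 55) = (-21 + (-8 + √14)² + 6*(-8 + √14)) - 1*13 = (-21 + (-8 + √14)² + (-48 + 6*√14)) - 13 = (-69 + (-8 + √14)² + 6*√14) - 13 = -82 + (-8 + √14)² + 6*√14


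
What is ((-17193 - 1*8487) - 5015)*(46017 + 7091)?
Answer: -1630150060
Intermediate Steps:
((-17193 - 1*8487) - 5015)*(46017 + 7091) = ((-17193 - 8487) - 5015)*53108 = (-25680 - 5015)*53108 = -30695*53108 = -1630150060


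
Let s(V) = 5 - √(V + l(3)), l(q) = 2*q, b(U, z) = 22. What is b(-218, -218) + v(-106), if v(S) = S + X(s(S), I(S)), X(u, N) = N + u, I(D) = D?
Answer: -185 - 10*I ≈ -185.0 - 10.0*I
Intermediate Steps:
s(V) = 5 - √(6 + V) (s(V) = 5 - √(V + 2*3) = 5 - √(V + 6) = 5 - √(6 + V))
v(S) = 5 - √(6 + S) + 2*S (v(S) = S + (S + (5 - √(6 + S))) = S + (5 + S - √(6 + S)) = 5 - √(6 + S) + 2*S)
b(-218, -218) + v(-106) = 22 + (5 - √(6 - 106) + 2*(-106)) = 22 + (5 - √(-100) - 212) = 22 + (5 - 10*I - 212) = 22 + (-207 - 10*I) = -185 - 10*I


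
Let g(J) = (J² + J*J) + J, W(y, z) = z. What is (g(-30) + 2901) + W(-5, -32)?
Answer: 4639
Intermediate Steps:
g(J) = J + 2*J² (g(J) = (J² + J²) + J = 2*J² + J = J + 2*J²)
(g(-30) + 2901) + W(-5, -32) = (-30*(1 + 2*(-30)) + 2901) - 32 = (-30*(1 - 60) + 2901) - 32 = (-30*(-59) + 2901) - 32 = (1770 + 2901) - 32 = 4671 - 32 = 4639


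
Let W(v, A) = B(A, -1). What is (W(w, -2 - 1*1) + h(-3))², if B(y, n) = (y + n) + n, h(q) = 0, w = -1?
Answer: 25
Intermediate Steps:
B(y, n) = y + 2*n (B(y, n) = (n + y) + n = y + 2*n)
W(v, A) = -2 + A (W(v, A) = A + 2*(-1) = A - 2 = -2 + A)
(W(w, -2 - 1*1) + h(-3))² = ((-2 + (-2 - 1*1)) + 0)² = ((-2 + (-2 - 1)) + 0)² = ((-2 - 3) + 0)² = (-5 + 0)² = (-5)² = 25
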